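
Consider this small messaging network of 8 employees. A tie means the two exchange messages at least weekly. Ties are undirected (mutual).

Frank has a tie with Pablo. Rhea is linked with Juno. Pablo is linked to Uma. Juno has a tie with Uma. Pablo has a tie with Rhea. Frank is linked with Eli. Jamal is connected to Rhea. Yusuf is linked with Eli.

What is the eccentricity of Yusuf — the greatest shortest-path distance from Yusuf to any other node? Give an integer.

Distances from Yusuf: Eli:1, Frank:2, Jamal:5, Juno:5, Pablo:3, Rhea:4, Uma:4.
The largest is 5 (to Juno and Jamal), so the eccentricity of Yusuf is 5.

5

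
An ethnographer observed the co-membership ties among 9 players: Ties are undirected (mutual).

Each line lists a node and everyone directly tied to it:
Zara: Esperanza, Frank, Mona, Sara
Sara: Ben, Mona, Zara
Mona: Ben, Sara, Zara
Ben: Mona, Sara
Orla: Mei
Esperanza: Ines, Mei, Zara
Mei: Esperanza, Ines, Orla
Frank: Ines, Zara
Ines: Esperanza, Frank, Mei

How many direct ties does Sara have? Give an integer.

Sara is directly tied to Ben, Mona, and Zara. That is 3 neighbors, so the degree of Sara is 3.

3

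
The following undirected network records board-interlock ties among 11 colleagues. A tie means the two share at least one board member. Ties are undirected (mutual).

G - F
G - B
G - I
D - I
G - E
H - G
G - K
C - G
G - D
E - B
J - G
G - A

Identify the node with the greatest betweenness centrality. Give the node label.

Unnormalized betweenness of each node: A:0, B:0, C:0, D:0, E:0, F:0, G:43, H:0, I:0, J:0, K:0.
G has the largest value, 43, making it the main broker — the node through which the most shortest paths run.

G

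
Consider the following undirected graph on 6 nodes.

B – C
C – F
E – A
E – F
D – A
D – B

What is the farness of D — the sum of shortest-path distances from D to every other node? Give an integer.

Distances from D: A:1, B:1, C:2, E:2, F:3.
Sum = 1 + 1 + 2 + 2 + 3 = 9.

9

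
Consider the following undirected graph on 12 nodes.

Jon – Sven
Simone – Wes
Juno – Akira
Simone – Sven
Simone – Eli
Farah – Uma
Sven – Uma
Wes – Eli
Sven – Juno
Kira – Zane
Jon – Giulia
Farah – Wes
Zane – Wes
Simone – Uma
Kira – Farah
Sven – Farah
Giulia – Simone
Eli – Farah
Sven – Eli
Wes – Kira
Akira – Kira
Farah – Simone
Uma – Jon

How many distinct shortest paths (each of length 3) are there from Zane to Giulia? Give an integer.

The shortest distance is 3, and the only length-3 path is Zane–Wes–Simone–Giulia. So there is exactly 1 shortest path.

1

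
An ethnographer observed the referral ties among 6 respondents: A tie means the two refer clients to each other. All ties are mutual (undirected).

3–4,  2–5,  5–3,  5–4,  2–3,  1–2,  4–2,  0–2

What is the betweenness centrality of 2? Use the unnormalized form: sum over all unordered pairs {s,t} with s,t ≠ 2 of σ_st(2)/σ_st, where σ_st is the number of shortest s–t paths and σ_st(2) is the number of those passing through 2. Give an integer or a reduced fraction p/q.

7

Pairs whose geodesics pass through 2 — 0–1: 1; 0–4: 1; 0–5: 1; 0–3: 1; 1–4: 1; 1–5: 1; 1–3: 1.
All other pairs contribute 0.
Summing the contributions gives betweenness(2) = 7.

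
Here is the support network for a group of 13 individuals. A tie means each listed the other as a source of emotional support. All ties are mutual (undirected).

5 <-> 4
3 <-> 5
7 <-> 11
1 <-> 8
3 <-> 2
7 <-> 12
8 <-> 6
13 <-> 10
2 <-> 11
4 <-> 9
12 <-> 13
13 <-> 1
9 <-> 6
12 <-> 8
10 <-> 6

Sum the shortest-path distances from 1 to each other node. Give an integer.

38

Distances from 1: 2:5, 3:6, 4:4, 5:5, 6:2, 7:3, 8:1, 9:3, 10:2, 11:4, 12:2, 13:1.
Sum = 5 + 6 + 4 + 5 + 2 + 3 + 1 + 3 + 2 + 4 + 2 + 1 = 38.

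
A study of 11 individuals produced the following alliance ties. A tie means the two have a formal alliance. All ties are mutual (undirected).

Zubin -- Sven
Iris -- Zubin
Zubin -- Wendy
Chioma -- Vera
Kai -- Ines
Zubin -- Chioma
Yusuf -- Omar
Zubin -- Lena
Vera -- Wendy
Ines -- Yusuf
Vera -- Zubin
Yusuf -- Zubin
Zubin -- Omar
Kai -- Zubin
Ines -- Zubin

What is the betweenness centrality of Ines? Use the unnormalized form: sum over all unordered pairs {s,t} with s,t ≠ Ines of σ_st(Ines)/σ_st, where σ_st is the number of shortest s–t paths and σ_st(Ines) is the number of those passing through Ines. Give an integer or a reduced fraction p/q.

Pairs whose geodesics pass through Ines — Kai–Yusuf: 1/2.
All other pairs contribute 0.
Summing the contributions gives betweenness(Ines) = 1/2.

1/2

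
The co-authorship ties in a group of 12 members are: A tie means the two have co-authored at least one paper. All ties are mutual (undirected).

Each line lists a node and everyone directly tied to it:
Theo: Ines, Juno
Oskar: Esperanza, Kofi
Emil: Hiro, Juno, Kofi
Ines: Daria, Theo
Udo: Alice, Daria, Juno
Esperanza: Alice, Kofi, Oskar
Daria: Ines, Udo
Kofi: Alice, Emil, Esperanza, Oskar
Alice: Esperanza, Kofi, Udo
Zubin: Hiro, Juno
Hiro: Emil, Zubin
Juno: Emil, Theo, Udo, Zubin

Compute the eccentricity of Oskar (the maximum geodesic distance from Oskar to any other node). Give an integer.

5

Distances from Oskar: Alice:2, Daria:4, Emil:2, Esperanza:1, Hiro:3, Ines:5, Juno:3, Kofi:1, Theo:4, Udo:3, Zubin:4.
The largest is 5 (to Ines), so the eccentricity of Oskar is 5.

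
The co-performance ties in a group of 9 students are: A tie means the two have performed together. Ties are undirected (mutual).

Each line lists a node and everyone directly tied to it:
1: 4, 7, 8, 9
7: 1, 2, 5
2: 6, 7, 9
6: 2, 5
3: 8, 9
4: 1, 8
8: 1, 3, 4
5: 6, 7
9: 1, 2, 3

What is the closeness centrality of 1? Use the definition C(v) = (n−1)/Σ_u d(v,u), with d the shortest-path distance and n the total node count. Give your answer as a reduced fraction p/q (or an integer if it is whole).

Distances from 1: 2:2, 3:2, 4:1, 5:2, 6:3, 7:1, 8:1, 9:1. Sum = 13.
n = 9, so closeness = 8/13.

8/13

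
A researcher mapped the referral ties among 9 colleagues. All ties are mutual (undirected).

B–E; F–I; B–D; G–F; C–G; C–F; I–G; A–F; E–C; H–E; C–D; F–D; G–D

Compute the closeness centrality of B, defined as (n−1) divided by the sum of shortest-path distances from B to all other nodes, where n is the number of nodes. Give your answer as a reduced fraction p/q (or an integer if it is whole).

1/2

Distances from B: A:3, C:2, D:1, E:1, F:2, G:2, H:2, I:3. Sum = 16.
n = 9, so closeness = 8/16 = 1/2.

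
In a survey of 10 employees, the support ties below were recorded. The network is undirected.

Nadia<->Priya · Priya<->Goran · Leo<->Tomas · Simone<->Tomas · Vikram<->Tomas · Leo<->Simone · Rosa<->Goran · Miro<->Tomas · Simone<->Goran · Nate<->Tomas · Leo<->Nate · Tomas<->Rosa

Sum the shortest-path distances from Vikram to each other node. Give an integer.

23

Distances from Vikram: Goran:3, Leo:2, Miro:2, Nadia:5, Nate:2, Priya:4, Rosa:2, Simone:2, Tomas:1.
Sum = 3 + 2 + 2 + 5 + 2 + 4 + 2 + 2 + 1 = 23.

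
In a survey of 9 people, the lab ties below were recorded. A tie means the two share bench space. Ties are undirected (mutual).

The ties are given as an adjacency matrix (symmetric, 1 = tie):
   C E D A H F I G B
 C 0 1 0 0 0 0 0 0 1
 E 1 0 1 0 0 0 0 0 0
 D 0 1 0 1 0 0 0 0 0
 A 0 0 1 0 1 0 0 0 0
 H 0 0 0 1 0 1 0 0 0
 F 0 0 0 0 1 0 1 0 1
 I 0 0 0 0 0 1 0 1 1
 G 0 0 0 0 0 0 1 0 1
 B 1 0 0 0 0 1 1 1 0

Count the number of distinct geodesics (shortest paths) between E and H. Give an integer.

The shortest distance is 3, and the only length-3 path is E–D–A–H. So there is exactly 1 shortest path.

1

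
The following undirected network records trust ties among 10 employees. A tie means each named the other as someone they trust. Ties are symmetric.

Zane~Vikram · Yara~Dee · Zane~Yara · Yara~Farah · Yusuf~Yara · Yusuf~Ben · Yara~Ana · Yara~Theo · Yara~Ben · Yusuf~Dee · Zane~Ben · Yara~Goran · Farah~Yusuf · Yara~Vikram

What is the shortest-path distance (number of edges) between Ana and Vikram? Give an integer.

2

One shortest route is Ana – Yara – Vikram, which uses 2 edges, and Ana and Vikram are not directly tied, so nothing shorter exists. So d(Ana,Vikram) = 2.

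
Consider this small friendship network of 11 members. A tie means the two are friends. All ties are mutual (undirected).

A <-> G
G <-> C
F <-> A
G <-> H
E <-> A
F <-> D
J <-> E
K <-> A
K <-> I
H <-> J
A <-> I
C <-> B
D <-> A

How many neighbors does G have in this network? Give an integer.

3

G is directly tied to A, C, and H. That is 3 neighbors, so the degree of G is 3.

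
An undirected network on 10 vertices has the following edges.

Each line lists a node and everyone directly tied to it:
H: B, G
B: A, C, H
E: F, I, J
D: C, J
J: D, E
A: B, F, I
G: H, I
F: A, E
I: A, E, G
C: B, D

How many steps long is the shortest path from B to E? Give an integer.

3

One shortest route is B – A – I – E, which uses 3 edges, and at distance 2 from B we only reach {D, F, G, I}, which does not include E. So d(B,E) = 3.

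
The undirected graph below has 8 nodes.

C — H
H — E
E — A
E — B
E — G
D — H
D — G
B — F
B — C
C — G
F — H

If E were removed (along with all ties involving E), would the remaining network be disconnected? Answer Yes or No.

Yes

Removing E leaves {B, C, D, F, G, and H} with no path to {A}, so the network splits into 2 components. E is a cut vertex.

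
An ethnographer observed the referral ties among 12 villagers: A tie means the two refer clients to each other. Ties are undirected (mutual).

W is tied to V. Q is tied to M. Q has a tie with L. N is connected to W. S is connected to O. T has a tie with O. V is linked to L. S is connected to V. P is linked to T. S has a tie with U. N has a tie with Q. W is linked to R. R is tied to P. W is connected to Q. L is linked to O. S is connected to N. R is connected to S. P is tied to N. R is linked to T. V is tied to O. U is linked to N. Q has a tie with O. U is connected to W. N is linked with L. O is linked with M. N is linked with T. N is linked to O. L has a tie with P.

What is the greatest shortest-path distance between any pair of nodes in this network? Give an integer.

Eccentricity of each node (its greatest distance to any other): L:2, M:3, N:2, O:2, P:3, Q:2, R:3, S:2, T:2, U:3, V:2, W:2.
The maximum eccentricity is 3, realized for instance by the pair U–M via U – N – Q – M. So the diameter is 3.

3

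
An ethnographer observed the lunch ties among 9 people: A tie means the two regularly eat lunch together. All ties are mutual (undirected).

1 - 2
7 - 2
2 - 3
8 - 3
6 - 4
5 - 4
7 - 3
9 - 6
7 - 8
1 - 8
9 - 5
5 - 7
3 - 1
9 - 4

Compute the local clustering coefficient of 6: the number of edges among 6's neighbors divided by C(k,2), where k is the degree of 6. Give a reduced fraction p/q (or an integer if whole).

6's neighbors: 4 and 9 (k = 2).
Possible neighbor pairs: C(2,2) = 1. Edges among them: 4–9 → e = 1.
Clustering(6) = 1/1.

1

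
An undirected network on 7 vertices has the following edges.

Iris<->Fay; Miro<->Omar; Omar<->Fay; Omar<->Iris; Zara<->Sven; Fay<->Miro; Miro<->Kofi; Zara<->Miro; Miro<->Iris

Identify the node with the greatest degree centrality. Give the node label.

Degrees — Fay:3, Iris:3, Kofi:1, Miro:5, Omar:3, Sven:1, Zara:2.
The maximum is 5, attained only by Miro.

Miro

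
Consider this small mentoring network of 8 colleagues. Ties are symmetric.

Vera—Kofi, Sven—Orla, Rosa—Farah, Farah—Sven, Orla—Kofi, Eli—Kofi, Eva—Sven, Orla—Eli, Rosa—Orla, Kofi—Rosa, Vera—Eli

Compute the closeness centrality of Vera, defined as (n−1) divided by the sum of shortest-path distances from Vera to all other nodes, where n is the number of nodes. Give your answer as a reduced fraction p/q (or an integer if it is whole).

7/16

Distances from Vera: Eli:1, Eva:4, Farah:3, Kofi:1, Orla:2, Rosa:2, Sven:3. Sum = 16.
n = 8, so closeness = 7/16.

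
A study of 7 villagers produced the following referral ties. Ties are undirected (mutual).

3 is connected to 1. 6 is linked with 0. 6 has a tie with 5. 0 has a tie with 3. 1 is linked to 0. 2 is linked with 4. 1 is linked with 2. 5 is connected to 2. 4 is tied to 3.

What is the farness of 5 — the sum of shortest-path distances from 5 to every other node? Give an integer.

11

Distances from 5: 0:2, 1:2, 2:1, 3:3, 4:2, 6:1.
Sum = 2 + 2 + 1 + 3 + 2 + 1 = 11.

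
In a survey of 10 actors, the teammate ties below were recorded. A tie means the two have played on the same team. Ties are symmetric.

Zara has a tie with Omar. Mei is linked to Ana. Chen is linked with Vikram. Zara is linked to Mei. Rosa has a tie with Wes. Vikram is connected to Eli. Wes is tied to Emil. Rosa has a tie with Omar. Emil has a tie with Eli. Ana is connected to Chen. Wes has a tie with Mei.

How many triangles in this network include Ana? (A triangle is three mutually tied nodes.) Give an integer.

0

Ana's neighbors are Chen and Mei, but none of them are tied to each other, so no triangle contains Ana.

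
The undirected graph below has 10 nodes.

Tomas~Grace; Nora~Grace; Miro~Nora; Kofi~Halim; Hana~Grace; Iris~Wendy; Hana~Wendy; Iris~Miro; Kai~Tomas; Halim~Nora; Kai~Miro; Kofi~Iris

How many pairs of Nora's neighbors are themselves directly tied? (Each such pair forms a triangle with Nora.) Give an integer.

Nora's neighbors are Grace, Halim, and Miro, but none of them are tied to each other, so no triangle contains Nora.

0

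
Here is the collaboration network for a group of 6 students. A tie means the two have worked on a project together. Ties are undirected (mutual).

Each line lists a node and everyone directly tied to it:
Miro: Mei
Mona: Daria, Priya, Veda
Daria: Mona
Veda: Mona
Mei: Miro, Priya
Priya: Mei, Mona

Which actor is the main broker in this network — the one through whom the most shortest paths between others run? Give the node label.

Mona

Unnormalized betweenness of each node: Daria:0, Mei:4, Miro:0, Mona:7, Priya:6, Veda:0.
Mona has the largest value, 7, making it the main broker — the node through which the most shortest paths run.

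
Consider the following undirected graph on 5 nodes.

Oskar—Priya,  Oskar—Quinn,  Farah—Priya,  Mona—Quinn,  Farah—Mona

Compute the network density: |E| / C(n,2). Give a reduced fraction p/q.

1/2

There are 5 edges and 5 nodes, so the maximum possible is C(5,2) = 10.
Density = 5/10 = 1/2.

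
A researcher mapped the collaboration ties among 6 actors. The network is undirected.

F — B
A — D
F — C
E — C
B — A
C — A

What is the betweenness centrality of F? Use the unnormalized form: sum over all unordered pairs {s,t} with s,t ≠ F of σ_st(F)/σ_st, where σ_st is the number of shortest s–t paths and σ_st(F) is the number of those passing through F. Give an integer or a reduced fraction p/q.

Pairs whose geodesics pass through F — C–B: 1/2; B–E: 1/2.
All other pairs contribute 0.
Summing the contributions gives betweenness(F) = 1.

1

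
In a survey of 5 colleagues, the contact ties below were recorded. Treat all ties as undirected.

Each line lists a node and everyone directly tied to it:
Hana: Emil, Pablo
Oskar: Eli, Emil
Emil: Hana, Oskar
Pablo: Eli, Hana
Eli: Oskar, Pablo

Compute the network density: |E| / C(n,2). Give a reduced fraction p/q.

There are 5 edges and 5 nodes, so the maximum possible is C(5,2) = 10.
Density = 5/10 = 1/2.

1/2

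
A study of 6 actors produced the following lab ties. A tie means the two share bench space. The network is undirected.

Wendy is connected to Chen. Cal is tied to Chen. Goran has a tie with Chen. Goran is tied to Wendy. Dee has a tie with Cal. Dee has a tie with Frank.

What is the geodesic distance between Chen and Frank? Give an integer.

One shortest route is Chen – Cal – Dee – Frank, which uses 3 edges, and at distance 2 from Chen we only reach {Dee}, which does not include Frank. So d(Chen,Frank) = 3.

3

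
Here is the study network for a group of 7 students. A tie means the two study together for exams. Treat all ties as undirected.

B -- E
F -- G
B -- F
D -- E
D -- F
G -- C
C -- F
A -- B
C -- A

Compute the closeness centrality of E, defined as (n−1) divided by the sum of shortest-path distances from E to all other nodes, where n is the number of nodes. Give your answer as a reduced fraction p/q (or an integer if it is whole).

Distances from E: A:2, B:1, C:3, D:1, F:2, G:3. Sum = 12.
n = 7, so closeness = 6/12 = 1/2.

1/2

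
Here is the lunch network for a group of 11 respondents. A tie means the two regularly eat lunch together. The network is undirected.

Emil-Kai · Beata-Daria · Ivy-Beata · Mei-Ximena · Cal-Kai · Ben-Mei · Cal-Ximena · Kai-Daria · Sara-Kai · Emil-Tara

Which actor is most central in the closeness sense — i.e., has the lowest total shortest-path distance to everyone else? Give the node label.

Kai

Farness (sum of distances to all others) for each node — Beata:32, Ben:44, Cal:23, Daria:25, Emil:27, Ivy:41, Kai:20, Mei:35, Sara:29, Tara:36, Ximena:28.
The smallest farness is 20, for Kai, so Kai has the highest closeness.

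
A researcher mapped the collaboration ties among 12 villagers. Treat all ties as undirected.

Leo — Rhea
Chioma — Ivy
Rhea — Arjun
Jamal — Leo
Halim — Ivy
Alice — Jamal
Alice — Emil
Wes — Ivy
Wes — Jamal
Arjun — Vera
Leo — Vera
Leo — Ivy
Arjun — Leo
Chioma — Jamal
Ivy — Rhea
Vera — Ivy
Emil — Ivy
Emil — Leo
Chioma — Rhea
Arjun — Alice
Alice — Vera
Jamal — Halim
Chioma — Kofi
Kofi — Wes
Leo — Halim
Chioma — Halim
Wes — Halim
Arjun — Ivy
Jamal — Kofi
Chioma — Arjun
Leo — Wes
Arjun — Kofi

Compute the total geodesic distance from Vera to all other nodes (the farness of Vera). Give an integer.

Distances from Vera: Alice:1, Arjun:1, Chioma:2, Emil:2, Halim:2, Ivy:1, Jamal:2, Kofi:2, Leo:1, Rhea:2, Wes:2.
Sum = 1 + 1 + 2 + 2 + 2 + 1 + 2 + 2 + 1 + 2 + 2 = 18.

18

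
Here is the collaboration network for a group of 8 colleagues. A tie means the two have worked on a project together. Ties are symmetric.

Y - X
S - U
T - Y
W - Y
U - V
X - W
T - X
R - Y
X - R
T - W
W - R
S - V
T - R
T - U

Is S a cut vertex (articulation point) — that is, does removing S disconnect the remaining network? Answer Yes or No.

No

Even without S, every remaining node can still reach every other (the residual graph is connected), so S is not a cut vertex.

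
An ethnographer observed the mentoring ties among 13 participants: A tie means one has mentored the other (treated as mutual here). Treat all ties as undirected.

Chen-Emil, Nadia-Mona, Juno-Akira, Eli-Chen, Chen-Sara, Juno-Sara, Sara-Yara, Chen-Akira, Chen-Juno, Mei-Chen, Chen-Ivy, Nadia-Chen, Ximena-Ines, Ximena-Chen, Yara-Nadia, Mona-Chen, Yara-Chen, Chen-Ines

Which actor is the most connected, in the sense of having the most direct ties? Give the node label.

Chen

Degrees — Akira:2, Chen:12, Eli:1, Emil:1, Ines:2, Ivy:1, Juno:3, Mei:1, Mona:2, Nadia:3, Sara:3, Ximena:2, Yara:3.
The maximum is 12, attained only by Chen.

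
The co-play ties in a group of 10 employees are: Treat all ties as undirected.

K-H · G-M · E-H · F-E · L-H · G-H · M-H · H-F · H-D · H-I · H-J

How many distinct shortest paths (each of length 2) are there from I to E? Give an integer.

1

The shortest distance is 2, and the only length-2 path is I–H–E. So there is exactly 1 shortest path.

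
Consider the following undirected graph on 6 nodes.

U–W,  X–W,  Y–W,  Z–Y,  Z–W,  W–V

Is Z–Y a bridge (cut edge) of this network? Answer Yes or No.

No

Even without that edge, Z still reaches Y via Z – W – Y, so the network stays connected. Not a bridge.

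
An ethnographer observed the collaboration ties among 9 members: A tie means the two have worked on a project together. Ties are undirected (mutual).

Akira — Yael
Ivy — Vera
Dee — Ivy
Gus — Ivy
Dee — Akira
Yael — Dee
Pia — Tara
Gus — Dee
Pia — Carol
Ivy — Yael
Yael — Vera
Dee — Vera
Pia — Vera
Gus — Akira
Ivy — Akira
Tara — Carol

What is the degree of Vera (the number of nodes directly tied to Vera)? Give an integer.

Vera is directly tied to Dee, Ivy, Pia, and Yael. That is 4 neighbors, so the degree of Vera is 4.

4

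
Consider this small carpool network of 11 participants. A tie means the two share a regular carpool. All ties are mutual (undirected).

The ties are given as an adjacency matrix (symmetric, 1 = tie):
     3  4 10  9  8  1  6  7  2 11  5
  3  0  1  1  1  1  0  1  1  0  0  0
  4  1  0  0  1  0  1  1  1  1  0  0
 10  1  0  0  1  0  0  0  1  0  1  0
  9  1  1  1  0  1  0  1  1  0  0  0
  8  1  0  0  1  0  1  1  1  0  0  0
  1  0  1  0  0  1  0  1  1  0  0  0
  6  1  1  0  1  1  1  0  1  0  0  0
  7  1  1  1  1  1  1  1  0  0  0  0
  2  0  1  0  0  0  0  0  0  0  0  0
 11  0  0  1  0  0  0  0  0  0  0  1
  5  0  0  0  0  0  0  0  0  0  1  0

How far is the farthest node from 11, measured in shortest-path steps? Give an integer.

4

Distances from 11: 1:3, 2:4, 3:2, 4:3, 5:1, 6:3, 7:2, 8:3, 9:2, 10:1.
The largest is 4 (to 2), so the eccentricity of 11 is 4.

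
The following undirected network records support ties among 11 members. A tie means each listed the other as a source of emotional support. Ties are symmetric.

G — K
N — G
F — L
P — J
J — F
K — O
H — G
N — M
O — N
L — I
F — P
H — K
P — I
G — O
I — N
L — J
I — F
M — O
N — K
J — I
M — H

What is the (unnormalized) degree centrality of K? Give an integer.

K is directly tied to G, H, N, and O. That is 4 neighbors, so the degree of K is 4.

4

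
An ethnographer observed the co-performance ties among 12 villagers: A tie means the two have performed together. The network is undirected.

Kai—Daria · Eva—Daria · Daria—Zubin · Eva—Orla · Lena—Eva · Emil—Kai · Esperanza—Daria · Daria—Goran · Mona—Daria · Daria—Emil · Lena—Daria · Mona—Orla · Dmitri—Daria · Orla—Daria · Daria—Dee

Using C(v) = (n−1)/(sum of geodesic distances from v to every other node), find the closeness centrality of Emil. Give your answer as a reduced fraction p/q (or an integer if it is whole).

Distances from Emil: Daria:1, Dee:2, Dmitri:2, Esperanza:2, Eva:2, Goran:2, Kai:1, Lena:2, Mona:2, Orla:2, Zubin:2. Sum = 20.
n = 12, so closeness = 11/20.

11/20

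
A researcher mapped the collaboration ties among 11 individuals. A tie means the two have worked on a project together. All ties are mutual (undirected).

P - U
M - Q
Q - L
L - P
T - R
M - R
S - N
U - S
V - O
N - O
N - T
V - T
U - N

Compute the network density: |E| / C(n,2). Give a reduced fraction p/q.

13/55

There are 13 edges and 11 nodes, so the maximum possible is C(11,2) = 55.
Density = 13/55.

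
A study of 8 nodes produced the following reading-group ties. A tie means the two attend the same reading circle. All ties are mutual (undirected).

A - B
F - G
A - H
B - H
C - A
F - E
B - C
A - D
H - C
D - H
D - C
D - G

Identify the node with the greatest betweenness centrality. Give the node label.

D

Unnormalized betweenness of each node: A:4/3, B:0, C:4/3, D:12, E:0, F:6, G:10, H:4/3.
D has the largest value, 12, making it the main broker — the node through which the most shortest paths run.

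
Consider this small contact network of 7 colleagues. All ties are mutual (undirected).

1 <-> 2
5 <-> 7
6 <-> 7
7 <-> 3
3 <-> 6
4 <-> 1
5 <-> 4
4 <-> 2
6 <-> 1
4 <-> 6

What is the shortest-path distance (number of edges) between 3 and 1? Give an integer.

2

One shortest route is 3 – 6 – 1, which uses 2 edges, and 3 and 1 are not directly tied, so nothing shorter exists. So d(3,1) = 2.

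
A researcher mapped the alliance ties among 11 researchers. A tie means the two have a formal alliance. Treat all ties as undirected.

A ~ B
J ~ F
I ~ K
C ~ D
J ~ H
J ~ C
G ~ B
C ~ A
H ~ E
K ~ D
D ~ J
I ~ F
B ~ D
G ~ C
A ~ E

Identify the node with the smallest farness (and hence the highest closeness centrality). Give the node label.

Farness (sum of distances to all others) for each node — A:21, B:20, C:17, D:17, E:25, F:22, G:24, H:22, I:27, J:16, K:23.
The smallest farness is 16, for J, so J has the highest closeness.

J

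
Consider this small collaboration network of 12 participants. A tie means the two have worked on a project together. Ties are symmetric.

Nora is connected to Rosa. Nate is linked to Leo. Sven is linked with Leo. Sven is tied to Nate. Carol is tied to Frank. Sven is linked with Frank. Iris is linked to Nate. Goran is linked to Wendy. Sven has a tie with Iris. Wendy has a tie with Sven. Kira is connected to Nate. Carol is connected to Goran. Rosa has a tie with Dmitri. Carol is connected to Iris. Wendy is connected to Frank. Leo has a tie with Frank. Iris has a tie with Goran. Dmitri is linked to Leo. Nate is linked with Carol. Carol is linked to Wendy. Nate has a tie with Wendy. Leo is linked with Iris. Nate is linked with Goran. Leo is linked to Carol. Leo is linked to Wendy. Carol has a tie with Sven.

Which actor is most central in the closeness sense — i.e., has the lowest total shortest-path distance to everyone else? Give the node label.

Farness (sum of distances to all others) for each node — Carol:18, Dmitri:22, Frank:22, Goran:24, Iris:20, Kira:28, Leo:16, Nate:18, Nora:40, Rosa:30, Sven:19, Wendy:19.
The smallest farness is 16, for Leo, so Leo has the highest closeness.

Leo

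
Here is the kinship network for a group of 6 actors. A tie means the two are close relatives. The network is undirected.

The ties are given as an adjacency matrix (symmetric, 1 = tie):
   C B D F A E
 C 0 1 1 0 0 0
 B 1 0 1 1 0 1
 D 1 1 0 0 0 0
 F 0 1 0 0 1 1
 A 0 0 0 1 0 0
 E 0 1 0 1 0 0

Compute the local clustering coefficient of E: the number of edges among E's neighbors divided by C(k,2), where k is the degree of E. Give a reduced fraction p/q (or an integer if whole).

1

E's neighbors: B and F (k = 2).
Possible neighbor pairs: C(2,2) = 1. Edges among them: B–F → e = 1.
Clustering(E) = 1/1.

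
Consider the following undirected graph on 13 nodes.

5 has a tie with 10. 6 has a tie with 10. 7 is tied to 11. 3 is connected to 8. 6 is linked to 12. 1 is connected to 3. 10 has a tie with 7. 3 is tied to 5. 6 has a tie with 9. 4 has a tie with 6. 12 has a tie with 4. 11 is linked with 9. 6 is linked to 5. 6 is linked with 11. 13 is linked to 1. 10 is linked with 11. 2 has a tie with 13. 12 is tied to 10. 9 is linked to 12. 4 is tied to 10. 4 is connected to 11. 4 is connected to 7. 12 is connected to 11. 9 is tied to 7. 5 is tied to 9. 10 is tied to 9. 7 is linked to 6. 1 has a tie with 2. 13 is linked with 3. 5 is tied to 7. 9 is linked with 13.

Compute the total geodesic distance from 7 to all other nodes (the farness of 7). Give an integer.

Distances from 7: 1:3, 2:3, 3:2, 4:1, 5:1, 6:1, 8:3, 9:1, 10:1, 11:1, 12:2, 13:2.
Sum = 3 + 3 + 2 + 1 + 1 + 1 + 3 + 1 + 1 + 1 + 2 + 2 = 21.

21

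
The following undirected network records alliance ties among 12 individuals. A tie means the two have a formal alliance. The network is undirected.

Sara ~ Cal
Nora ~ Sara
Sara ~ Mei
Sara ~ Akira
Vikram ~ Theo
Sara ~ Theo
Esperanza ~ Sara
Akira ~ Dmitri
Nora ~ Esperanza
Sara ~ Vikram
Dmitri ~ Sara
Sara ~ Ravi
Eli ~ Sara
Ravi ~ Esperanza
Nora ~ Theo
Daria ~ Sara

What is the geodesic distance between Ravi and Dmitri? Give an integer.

2

One shortest route is Ravi – Sara – Dmitri, which uses 2 edges, and Ravi and Dmitri are not directly tied, so nothing shorter exists. So d(Ravi,Dmitri) = 2.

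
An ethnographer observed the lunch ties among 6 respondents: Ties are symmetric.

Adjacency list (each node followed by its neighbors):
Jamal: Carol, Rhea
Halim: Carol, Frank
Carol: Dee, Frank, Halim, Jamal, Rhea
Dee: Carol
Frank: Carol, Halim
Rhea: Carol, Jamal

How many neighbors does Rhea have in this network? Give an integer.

2

Rhea is directly tied to Carol and Jamal. That is 2 neighbors, so the degree of Rhea is 2.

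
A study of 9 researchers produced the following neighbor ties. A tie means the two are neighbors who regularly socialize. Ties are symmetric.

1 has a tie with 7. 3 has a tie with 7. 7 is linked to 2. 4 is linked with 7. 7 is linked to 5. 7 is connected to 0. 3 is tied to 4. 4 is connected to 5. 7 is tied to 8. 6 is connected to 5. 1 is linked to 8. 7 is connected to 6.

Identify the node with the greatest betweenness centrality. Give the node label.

Unnormalized betweenness of each node: 0:0, 1:0, 2:0, 3:0, 4:1/2, 5:1/2, 6:0, 7:23, 8:0.
7 has the largest value, 23, making it the main broker — the node through which the most shortest paths run.

7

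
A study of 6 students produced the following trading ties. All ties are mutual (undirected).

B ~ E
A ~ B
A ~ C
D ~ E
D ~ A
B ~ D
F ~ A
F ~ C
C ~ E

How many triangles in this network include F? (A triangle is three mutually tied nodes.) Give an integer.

1

F's neighbors: A and C.
Neighbor pairs that are themselves tied: F–A–C. Each forms one triangle with F, for 1 in total.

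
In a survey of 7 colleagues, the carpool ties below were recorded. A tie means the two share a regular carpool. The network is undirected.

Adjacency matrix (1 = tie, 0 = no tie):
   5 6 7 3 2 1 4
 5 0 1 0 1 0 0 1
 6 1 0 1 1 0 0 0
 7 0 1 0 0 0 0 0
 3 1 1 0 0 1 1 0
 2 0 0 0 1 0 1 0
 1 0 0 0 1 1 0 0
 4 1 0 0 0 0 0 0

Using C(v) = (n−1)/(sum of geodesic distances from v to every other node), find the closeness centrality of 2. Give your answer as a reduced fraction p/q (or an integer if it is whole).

Distances from 2: 1:1, 3:1, 4:3, 5:2, 6:2, 7:3. Sum = 12.
n = 7, so closeness = 6/12 = 1/2.

1/2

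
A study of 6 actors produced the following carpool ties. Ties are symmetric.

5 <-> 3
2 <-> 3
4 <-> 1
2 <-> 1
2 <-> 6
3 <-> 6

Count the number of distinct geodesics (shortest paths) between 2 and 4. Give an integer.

The shortest distance is 2, and the only length-2 path is 2–1–4. So there is exactly 1 shortest path.

1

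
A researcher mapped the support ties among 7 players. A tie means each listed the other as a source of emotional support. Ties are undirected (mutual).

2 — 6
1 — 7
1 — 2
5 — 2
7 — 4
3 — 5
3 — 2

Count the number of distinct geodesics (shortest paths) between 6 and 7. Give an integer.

1

The shortest distance is 3, and the only length-3 path is 6–2–1–7. So there is exactly 1 shortest path.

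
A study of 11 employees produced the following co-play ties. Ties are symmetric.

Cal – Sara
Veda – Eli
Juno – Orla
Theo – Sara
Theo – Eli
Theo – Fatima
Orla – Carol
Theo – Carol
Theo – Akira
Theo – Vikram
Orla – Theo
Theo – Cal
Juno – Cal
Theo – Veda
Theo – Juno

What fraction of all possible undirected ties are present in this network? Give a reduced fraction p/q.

3/11

There are 15 edges and 11 nodes, so the maximum possible is C(11,2) = 55.
Density = 15/55 = 3/11.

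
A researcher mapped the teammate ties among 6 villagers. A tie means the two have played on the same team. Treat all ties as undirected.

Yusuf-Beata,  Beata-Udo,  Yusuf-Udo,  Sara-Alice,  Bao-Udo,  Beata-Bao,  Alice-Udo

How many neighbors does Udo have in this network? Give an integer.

Udo is directly tied to Alice, Bao, Beata, and Yusuf. That is 4 neighbors, so the degree of Udo is 4.

4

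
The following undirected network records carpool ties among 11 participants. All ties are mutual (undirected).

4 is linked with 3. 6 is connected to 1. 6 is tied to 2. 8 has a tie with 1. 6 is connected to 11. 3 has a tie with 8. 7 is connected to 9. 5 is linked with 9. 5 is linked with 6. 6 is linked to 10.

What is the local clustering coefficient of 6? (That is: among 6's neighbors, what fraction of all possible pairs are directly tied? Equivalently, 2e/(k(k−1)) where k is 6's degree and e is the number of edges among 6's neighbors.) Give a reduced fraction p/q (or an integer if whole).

6's neighbors: 1, 2, 5, 10, and 11 (k = 5).
Possible neighbor pairs: C(5,2) = 10. Edges among them: none → e = 0.
Clustering(6) = 0/10 = 0.

0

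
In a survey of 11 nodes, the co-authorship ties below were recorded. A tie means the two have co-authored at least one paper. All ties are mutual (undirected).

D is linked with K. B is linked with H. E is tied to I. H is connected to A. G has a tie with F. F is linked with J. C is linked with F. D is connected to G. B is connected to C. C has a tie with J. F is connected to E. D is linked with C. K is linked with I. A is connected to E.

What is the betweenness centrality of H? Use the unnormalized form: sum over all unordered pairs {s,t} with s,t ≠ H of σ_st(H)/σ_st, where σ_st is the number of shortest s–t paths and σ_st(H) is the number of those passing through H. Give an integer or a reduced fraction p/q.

Pairs whose geodesics pass through H — B–I: 1/3; B–E: 1/2; B–A: 1; C–A: 1/2; D–A: 1/4.
All other pairs contribute 0.
Summing the contributions gives betweenness(H) = 31/12.

31/12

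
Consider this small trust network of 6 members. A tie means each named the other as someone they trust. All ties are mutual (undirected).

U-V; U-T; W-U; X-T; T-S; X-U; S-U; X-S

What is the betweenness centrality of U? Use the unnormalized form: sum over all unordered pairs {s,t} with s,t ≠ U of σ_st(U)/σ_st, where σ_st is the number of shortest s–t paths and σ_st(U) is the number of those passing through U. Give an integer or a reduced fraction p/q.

Pairs whose geodesics pass through U — W–S: 1; W–V: 1; W–T: 1; W–X: 1; S–V: 1; V–T: 1; V–X: 1.
All other pairs contribute 0.
Summing the contributions gives betweenness(U) = 7.

7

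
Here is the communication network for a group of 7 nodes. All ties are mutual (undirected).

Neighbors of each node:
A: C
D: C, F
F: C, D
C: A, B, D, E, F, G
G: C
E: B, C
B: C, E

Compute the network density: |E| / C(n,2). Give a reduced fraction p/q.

There are 8 edges and 7 nodes, so the maximum possible is C(7,2) = 21.
Density = 8/21.

8/21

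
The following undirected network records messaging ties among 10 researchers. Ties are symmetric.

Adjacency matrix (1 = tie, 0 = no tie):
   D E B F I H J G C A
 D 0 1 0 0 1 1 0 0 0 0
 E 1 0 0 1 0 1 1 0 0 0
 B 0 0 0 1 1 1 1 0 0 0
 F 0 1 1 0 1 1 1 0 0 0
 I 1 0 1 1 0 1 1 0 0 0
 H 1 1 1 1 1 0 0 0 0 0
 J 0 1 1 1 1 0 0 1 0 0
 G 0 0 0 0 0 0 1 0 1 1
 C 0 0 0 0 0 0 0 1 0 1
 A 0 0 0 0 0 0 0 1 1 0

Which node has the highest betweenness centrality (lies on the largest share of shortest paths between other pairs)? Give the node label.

Unnormalized betweenness of each node: A:0, B:1, C:0, D:1/4, E:10/3, F:19/12, G:14, H:17/12, I:23/6, J:223/12.
J has the largest value, 223/12, making it the main broker — the node through which the most shortest paths run.

J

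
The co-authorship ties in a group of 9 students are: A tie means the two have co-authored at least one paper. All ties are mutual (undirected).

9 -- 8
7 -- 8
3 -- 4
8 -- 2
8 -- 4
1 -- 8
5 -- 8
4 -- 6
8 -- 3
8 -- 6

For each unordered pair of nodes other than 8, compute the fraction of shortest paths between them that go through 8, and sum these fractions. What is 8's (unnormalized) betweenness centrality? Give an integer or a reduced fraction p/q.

51/2

Pairs whose geodesics pass through 8 — 3–5: 1; 3–7: 1; 3–9: 1; 3–1: 1; 3–6: 1/2; 3–2: 1; 5–7: 1; 5–9: 1; 5–1: 1; 5–6: 1; 5–2: 1; 5–4: 1; 7–9: 1; 7–1: 1 … (+12 more pairs).
All other pairs contribute 0.
Summing the contributions gives betweenness(8) = 51/2.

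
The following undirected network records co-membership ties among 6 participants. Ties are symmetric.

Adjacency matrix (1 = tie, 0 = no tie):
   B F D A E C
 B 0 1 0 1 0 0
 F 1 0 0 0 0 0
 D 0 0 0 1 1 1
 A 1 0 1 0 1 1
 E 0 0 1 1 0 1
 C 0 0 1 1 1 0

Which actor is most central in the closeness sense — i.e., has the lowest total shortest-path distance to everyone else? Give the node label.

A

Farness (sum of distances to all others) for each node — A:6, B:8, C:8, D:8, E:8, F:12.
The smallest farness is 6, for A, so A has the highest closeness.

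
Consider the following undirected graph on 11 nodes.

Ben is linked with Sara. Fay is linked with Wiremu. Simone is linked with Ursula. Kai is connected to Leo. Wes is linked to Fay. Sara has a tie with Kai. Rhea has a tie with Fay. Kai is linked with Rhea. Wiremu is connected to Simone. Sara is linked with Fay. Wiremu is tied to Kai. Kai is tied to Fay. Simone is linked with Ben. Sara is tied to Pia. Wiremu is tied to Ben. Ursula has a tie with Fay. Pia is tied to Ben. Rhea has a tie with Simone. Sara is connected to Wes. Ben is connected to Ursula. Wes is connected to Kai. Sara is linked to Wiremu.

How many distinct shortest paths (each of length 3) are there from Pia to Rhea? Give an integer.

3

The shortest distance is 3. The length-3 paths are: Pia–Ben–Simone–Rhea; Pia–Sara–Kai–Rhea; Pia–Sara–Fay–Rhea.
That gives 3 distinct shortest paths.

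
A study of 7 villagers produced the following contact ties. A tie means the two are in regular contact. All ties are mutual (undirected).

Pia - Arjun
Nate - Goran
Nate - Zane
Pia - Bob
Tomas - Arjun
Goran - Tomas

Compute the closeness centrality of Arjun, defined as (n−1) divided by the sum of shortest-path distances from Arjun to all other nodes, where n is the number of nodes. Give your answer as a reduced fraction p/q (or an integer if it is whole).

Distances from Arjun: Bob:2, Goran:2, Nate:3, Pia:1, Tomas:1, Zane:4. Sum = 13.
n = 7, so closeness = 6/13.

6/13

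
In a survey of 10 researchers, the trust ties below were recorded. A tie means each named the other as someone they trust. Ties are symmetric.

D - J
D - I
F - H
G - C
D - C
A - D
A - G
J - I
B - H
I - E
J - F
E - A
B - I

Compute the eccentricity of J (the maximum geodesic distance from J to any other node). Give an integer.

3

Distances from J: A:2, B:2, C:2, D:1, E:2, F:1, G:3, H:2, I:1.
The largest is 3 (to G), so the eccentricity of J is 3.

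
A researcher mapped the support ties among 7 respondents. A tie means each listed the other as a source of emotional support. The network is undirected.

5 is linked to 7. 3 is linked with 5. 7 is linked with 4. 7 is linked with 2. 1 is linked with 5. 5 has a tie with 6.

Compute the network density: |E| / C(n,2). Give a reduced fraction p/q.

There are 6 edges and 7 nodes, so the maximum possible is C(7,2) = 21.
Density = 6/21 = 2/7.

2/7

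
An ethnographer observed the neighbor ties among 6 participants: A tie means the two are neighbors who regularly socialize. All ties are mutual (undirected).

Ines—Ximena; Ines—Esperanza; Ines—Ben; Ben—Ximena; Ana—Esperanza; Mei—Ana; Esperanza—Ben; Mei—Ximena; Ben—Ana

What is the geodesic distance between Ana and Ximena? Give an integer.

2

One shortest route is Ana – Ben – Ximena, which uses 2 edges, and Ana and Ximena are not directly tied, so nothing shorter exists. So d(Ana,Ximena) = 2.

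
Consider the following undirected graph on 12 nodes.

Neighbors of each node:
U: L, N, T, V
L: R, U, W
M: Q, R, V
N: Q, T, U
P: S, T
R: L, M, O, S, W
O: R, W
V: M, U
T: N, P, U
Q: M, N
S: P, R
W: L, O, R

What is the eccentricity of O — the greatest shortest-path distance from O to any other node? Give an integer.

4

Distances from O: L:2, M:2, N:4, P:3, Q:3, R:1, S:2, T:4, U:3, V:3, W:1.
The largest is 4 (to T and N), so the eccentricity of O is 4.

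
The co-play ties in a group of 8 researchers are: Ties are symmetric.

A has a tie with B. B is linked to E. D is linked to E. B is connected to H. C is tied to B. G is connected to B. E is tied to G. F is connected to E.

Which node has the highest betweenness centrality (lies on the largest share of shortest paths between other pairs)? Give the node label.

Unnormalized betweenness of each node: A:0, B:15, C:0, D:0, E:11, F:0, G:0, H:0.
B has the largest value, 15, making it the main broker — the node through which the most shortest paths run.

B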